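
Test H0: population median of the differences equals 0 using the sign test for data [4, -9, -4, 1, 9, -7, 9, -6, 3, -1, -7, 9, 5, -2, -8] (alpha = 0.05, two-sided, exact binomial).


Step 1: Discard zero differences. Original n = 15; n_eff = number of nonzero differences = 15.
Nonzero differences (with sign): +4, -9, -4, +1, +9, -7, +9, -6, +3, -1, -7, +9, +5, -2, -8
Step 2: Count signs: positive = 7, negative = 8.
Step 3: Under H0: P(positive) = 0.5, so the number of positives S ~ Bin(15, 0.5).
Step 4: Two-sided exact p-value = sum of Bin(15,0.5) probabilities at or below the observed probability = 1.000000.
Step 5: alpha = 0.05. fail to reject H0.

n_eff = 15, pos = 7, neg = 8, p = 1.000000, fail to reject H0.


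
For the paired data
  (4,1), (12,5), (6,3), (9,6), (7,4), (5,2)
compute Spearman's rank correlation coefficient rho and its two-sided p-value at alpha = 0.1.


Step 1: Rank x and y separately (midranks; no ties here).
rank(x): 4->1, 12->6, 6->3, 9->5, 7->4, 5->2
rank(y): 1->1, 5->5, 3->3, 6->6, 4->4, 2->2
Step 2: d_i = R_x(i) - R_y(i); compute d_i^2.
  (1-1)^2=0, (6-5)^2=1, (3-3)^2=0, (5-6)^2=1, (4-4)^2=0, (2-2)^2=0
sum(d^2) = 2.
Step 3: rho = 1 - 6*2 / (6*(6^2 - 1)) = 1 - 12/210 = 0.942857.
Step 4: Under H0, t = rho * sqrt((n-2)/(1-rho^2)) = 5.6595 ~ t(4).
Step 5: Two-sided p-value from the t-distribution with 4 df = 0.004805.
Step 6: alpha = 0.1. reject H0.

rho = 0.9429, p = 0.004805, reject H0 at alpha = 0.1.


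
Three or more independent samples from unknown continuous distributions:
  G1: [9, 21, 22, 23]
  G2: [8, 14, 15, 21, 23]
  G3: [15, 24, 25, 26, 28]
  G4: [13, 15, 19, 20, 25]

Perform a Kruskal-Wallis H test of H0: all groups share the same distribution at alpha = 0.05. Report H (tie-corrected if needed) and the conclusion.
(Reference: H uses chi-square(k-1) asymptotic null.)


Step 1: Combine all N = 19 observations and assign midranks.
sorted (value, group, rank): (8,G2,1), (9,G1,2), (13,G4,3), (14,G2,4), (15,G2,6), (15,G3,6), (15,G4,6), (19,G4,8), (20,G4,9), (21,G1,10.5), (21,G2,10.5), (22,G1,12), (23,G1,13.5), (23,G2,13.5), (24,G3,15), (25,G3,16.5), (25,G4,16.5), (26,G3,18), (28,G3,19)
Step 2: Sum ranks within each group.
R_1 = 38 (n_1 = 4)
R_2 = 35 (n_2 = 5)
R_3 = 74.5 (n_3 = 5)
R_4 = 42.5 (n_4 = 5)
Step 3: H = 12/(N(N+1)) * sum(R_i^2/n_i) - 3(N+1)
     = 12/(19*20) * (38^2/4 + 35^2/5 + 74.5^2/5 + 42.5^2/5) - 3*20
     = 0.031579 * 2077.3 - 60
     = 5.598947.
Step 4: Ties present; correction factor C = 1 - 42/(19^3 - 19) = 0.993860. Corrected H = 5.598947 / 0.993860 = 5.633539.
Step 5: Under H0, H ~ chi^2(3); p-value = 0.130866.
Step 6: alpha = 0.05. fail to reject H0.

H = 5.6335, df = 3, p = 0.130866, fail to reject H0.


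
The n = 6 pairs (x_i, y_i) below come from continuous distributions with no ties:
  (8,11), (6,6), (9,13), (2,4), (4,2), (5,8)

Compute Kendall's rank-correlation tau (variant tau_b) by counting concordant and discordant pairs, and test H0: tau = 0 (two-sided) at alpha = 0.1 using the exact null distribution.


Step 1: Enumerate the 15 unordered pairs (i,j) with i<j and classify each by sign(x_j-x_i) * sign(y_j-y_i).
  (1,2):dx=-2,dy=-5->C; (1,3):dx=+1,dy=+2->C; (1,4):dx=-6,dy=-7->C; (1,5):dx=-4,dy=-9->C
  (1,6):dx=-3,dy=-3->C; (2,3):dx=+3,dy=+7->C; (2,4):dx=-4,dy=-2->C; (2,5):dx=-2,dy=-4->C
  (2,6):dx=-1,dy=+2->D; (3,4):dx=-7,dy=-9->C; (3,5):dx=-5,dy=-11->C; (3,6):dx=-4,dy=-5->C
  (4,5):dx=+2,dy=-2->D; (4,6):dx=+3,dy=+4->C; (5,6):dx=+1,dy=+6->C
Step 2: C = 13, D = 2, total pairs = 15.
Step 3: tau = (C - D)/(n(n-1)/2) = (13 - 2)/15 = 0.733333.
Step 4: Exact two-sided p-value (enumerate n! = 720 permutations of y under H0): p = 0.055556.
Step 5: alpha = 0.1. reject H0.

tau_b = 0.7333 (C=13, D=2), p = 0.055556, reject H0.


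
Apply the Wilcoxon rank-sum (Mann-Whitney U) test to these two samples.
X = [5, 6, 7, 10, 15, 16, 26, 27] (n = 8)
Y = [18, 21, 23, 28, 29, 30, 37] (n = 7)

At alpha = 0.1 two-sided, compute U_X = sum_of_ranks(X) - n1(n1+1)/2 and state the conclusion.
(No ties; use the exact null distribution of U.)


Step 1: Combine and sort all 15 observations; assign midranks.
sorted (value, group): (5,X), (6,X), (7,X), (10,X), (15,X), (16,X), (18,Y), (21,Y), (23,Y), (26,X), (27,X), (28,Y), (29,Y), (30,Y), (37,Y)
ranks: 5->1, 6->2, 7->3, 10->4, 15->5, 16->6, 18->7, 21->8, 23->9, 26->10, 27->11, 28->12, 29->13, 30->14, 37->15
Step 2: Rank sum for X: R1 = 1 + 2 + 3 + 4 + 5 + 6 + 10 + 11 = 42.
Step 3: U_X = R1 - n1(n1+1)/2 = 42 - 8*9/2 = 42 - 36 = 6.
       U_Y = n1*n2 - U_X = 56 - 6 = 50.
Step 4: No ties, so the exact null distribution of U (based on enumerating the C(15,8) = 6435 equally likely rank assignments) gives the two-sided p-value.
Step 5: p-value = 0.009324; compare to alpha = 0.1. reject H0.

U_X = 6, p = 0.009324, reject H0 at alpha = 0.1.


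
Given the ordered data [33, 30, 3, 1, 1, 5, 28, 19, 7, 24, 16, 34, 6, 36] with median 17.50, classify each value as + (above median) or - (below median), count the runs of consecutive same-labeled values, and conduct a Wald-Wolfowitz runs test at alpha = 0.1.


Step 1: Compute median = 17.50; label A = above, B = below.
Labels in order: AABBBBAABABABA  (n_A = 7, n_B = 7)
Step 2: Count runs R = 9.
Step 3: Under H0 (random ordering), E[R] = 2*n_A*n_B/(n_A+n_B) + 1 = 2*7*7/14 + 1 = 8.0000.
        Var[R] = 2*n_A*n_B*(2*n_A*n_B - n_A - n_B) / ((n_A+n_B)^2 * (n_A+n_B-1)) = 8232/2548 = 3.2308.
        SD[R] = 1.7974.
Step 4: Continuity-corrected z = (R - 0.5 - E[R]) / SD[R] = (9 - 0.5 - 8.0000) / 1.7974 = 0.2782.
Step 5: Two-sided p-value via normal approximation = 2*(1 - Phi(|z|)) = 0.780879.
Step 6: alpha = 0.1. fail to reject H0.

R = 9, z = 0.2782, p = 0.780879, fail to reject H0.


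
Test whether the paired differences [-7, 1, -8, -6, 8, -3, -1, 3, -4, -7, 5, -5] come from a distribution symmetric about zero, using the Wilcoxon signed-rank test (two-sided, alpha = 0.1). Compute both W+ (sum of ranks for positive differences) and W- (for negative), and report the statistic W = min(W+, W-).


Step 1: Drop any zero differences (none here) and take |d_i|.
|d| = [7, 1, 8, 6, 8, 3, 1, 3, 4, 7, 5, 5]
Step 2: Midrank |d_i| (ties get averaged ranks).
ranks: |7|->9.5, |1|->1.5, |8|->11.5, |6|->8, |8|->11.5, |3|->3.5, |1|->1.5, |3|->3.5, |4|->5, |7|->9.5, |5|->6.5, |5|->6.5
Step 3: Attach original signs; sum ranks with positive sign and with negative sign.
W+ = 1.5 + 11.5 + 3.5 + 6.5 = 23
W- = 9.5 + 11.5 + 8 + 3.5 + 1.5 + 5 + 9.5 + 6.5 = 55
(Check: W+ + W- = 78 should equal n(n+1)/2 = 78.)
Step 4: Test statistic W = min(W+, W-) = 23.
Step 5: Ties in |d|, so use the tie-corrected normal approximation.
        E[W] = n(n+1)/4 = 12*13/4 = 39.
        Tie groups: |d|=1 (t=2), |d|=3 (t=2), |d|=5 (t=2), |d|=7 (t=2), |d|=8 (t=2); sum(t^3 - t) = 30.
        Var[W] = n(n+1)(2n+1)/24 - sum(t^3-t)/48 = 3900/24 - 30/48 = 161.875.
        z = (W - E[W]) / sqrt(Var[W]) = (23 - 39) / 12.7230 = -1.2576.
        Two-sided p = 2*Phi(z) = 0.208549.
Step 6: alpha = 0.1. fail to reject H0.

W+ = 23, W- = 55, W = min = 23, p = 0.208549, fail to reject H0.


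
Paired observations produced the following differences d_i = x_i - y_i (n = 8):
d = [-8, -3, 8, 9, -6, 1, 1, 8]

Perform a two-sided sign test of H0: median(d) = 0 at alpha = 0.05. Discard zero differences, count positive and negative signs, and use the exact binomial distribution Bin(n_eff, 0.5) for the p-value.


Step 1: Discard zero differences. Original n = 8; n_eff = number of nonzero differences = 8.
Nonzero differences (with sign): -8, -3, +8, +9, -6, +1, +1, +8
Step 2: Count signs: positive = 5, negative = 3.
Step 3: Under H0: P(positive) = 0.5, so the number of positives S ~ Bin(8, 0.5).
Step 4: Two-sided exact p-value = sum of Bin(8,0.5) probabilities at or below the observed probability = 0.726562.
Step 5: alpha = 0.05. fail to reject H0.

n_eff = 8, pos = 5, neg = 3, p = 0.726562, fail to reject H0.


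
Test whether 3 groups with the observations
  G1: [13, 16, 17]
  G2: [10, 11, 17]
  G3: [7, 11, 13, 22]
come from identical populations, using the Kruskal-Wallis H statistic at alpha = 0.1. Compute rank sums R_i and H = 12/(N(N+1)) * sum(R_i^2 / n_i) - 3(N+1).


Step 1: Combine all N = 10 observations and assign midranks.
sorted (value, group, rank): (7,G3,1), (10,G2,2), (11,G2,3.5), (11,G3,3.5), (13,G1,5.5), (13,G3,5.5), (16,G1,7), (17,G1,8.5), (17,G2,8.5), (22,G3,10)
Step 2: Sum ranks within each group.
R_1 = 21 (n_1 = 3)
R_2 = 14 (n_2 = 3)
R_3 = 20 (n_3 = 4)
Step 3: H = 12/(N(N+1)) * sum(R_i^2/n_i) - 3(N+1)
     = 12/(10*11) * (21^2/3 + 14^2/3 + 20^2/4) - 3*11
     = 0.109091 * 312.333 - 33
     = 1.072727.
Step 4: Ties present; correction factor C = 1 - 18/(10^3 - 10) = 0.981818. Corrected H = 1.072727 / 0.981818 = 1.092593.
Step 5: Under H0, H ~ chi^2(2); p-value = 0.579091.
Step 6: alpha = 0.1. fail to reject H0.

H = 1.0926, df = 2, p = 0.579091, fail to reject H0.


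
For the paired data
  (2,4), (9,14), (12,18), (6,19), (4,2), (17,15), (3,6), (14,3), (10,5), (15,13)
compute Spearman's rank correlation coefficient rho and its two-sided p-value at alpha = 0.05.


Step 1: Rank x and y separately (midranks; no ties here).
rank(x): 2->1, 9->5, 12->7, 6->4, 4->3, 17->10, 3->2, 14->8, 10->6, 15->9
rank(y): 4->3, 14->7, 18->9, 19->10, 2->1, 15->8, 6->5, 3->2, 5->4, 13->6
Step 2: d_i = R_x(i) - R_y(i); compute d_i^2.
  (1-3)^2=4, (5-7)^2=4, (7-9)^2=4, (4-10)^2=36, (3-1)^2=4, (10-8)^2=4, (2-5)^2=9, (8-2)^2=36, (6-4)^2=4, (9-6)^2=9
sum(d^2) = 114.
Step 3: rho = 1 - 6*114 / (10*(10^2 - 1)) = 1 - 684/990 = 0.309091.
Step 4: Under H0, t = rho * sqrt((n-2)/(1-rho^2)) = 0.9193 ~ t(8).
Step 5: Two-sided p-value from the t-distribution with 8 df = 0.384841.
Step 6: alpha = 0.05. fail to reject H0.

rho = 0.3091, p = 0.384841, fail to reject H0 at alpha = 0.05.


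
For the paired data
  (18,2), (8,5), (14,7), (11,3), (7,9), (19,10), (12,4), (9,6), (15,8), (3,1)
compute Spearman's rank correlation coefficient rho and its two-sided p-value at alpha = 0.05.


Step 1: Rank x and y separately (midranks; no ties here).
rank(x): 18->9, 8->3, 14->7, 11->5, 7->2, 19->10, 12->6, 9->4, 15->8, 3->1
rank(y): 2->2, 5->5, 7->7, 3->3, 9->9, 10->10, 4->4, 6->6, 8->8, 1->1
Step 2: d_i = R_x(i) - R_y(i); compute d_i^2.
  (9-2)^2=49, (3-5)^2=4, (7-7)^2=0, (5-3)^2=4, (2-9)^2=49, (10-10)^2=0, (6-4)^2=4, (4-6)^2=4, (8-8)^2=0, (1-1)^2=0
sum(d^2) = 114.
Step 3: rho = 1 - 6*114 / (10*(10^2 - 1)) = 1 - 684/990 = 0.309091.
Step 4: Under H0, t = rho * sqrt((n-2)/(1-rho^2)) = 0.9193 ~ t(8).
Step 5: Two-sided p-value from the t-distribution with 8 df = 0.384841.
Step 6: alpha = 0.05. fail to reject H0.

rho = 0.3091, p = 0.384841, fail to reject H0 at alpha = 0.05.


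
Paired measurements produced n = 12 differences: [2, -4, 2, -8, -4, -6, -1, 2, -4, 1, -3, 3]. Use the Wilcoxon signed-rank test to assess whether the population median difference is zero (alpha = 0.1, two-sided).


Step 1: Drop any zero differences (none here) and take |d_i|.
|d| = [2, 4, 2, 8, 4, 6, 1, 2, 4, 1, 3, 3]
Step 2: Midrank |d_i| (ties get averaged ranks).
ranks: |2|->4, |4|->9, |2|->4, |8|->12, |4|->9, |6|->11, |1|->1.5, |2|->4, |4|->9, |1|->1.5, |3|->6.5, |3|->6.5
Step 3: Attach original signs; sum ranks with positive sign and with negative sign.
W+ = 4 + 4 + 4 + 1.5 + 6.5 = 20
W- = 9 + 12 + 9 + 11 + 1.5 + 9 + 6.5 = 58
(Check: W+ + W- = 78 should equal n(n+1)/2 = 78.)
Step 4: Test statistic W = min(W+, W-) = 20.
Step 5: Ties in |d|, so use the tie-corrected normal approximation.
        E[W] = n(n+1)/4 = 12*13/4 = 39.
        Tie groups: |d|=1 (t=2), |d|=2 (t=3), |d|=3 (t=2), |d|=4 (t=3); sum(t^3 - t) = 60.
        Var[W] = n(n+1)(2n+1)/24 - sum(t^3-t)/48 = 3900/24 - 60/48 = 161.25.
        z = (W - E[W]) / sqrt(Var[W]) = (20 - 39) / 12.6984 = -1.4962.
        Two-sided p = 2*Phi(z) = 0.134589.
Step 6: alpha = 0.1. fail to reject H0.

W+ = 20, W- = 58, W = min = 20, p = 0.134589, fail to reject H0.


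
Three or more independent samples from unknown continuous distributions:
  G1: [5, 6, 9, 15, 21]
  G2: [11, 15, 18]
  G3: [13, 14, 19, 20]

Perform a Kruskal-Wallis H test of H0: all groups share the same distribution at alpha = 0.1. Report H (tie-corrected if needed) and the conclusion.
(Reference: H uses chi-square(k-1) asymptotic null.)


Step 1: Combine all N = 12 observations and assign midranks.
sorted (value, group, rank): (5,G1,1), (6,G1,2), (9,G1,3), (11,G2,4), (13,G3,5), (14,G3,6), (15,G1,7.5), (15,G2,7.5), (18,G2,9), (19,G3,10), (20,G3,11), (21,G1,12)
Step 2: Sum ranks within each group.
R_1 = 25.5 (n_1 = 5)
R_2 = 20.5 (n_2 = 3)
R_3 = 32 (n_3 = 4)
Step 3: H = 12/(N(N+1)) * sum(R_i^2/n_i) - 3(N+1)
     = 12/(12*13) * (25.5^2/5 + 20.5^2/3 + 32^2/4) - 3*13
     = 0.076923 * 526.133 - 39
     = 1.471795.
Step 4: Ties present; correction factor C = 1 - 6/(12^3 - 12) = 0.996503. Corrected H = 1.471795 / 0.996503 = 1.476959.
Step 5: Under H0, H ~ chi^2(2); p-value = 0.477840.
Step 6: alpha = 0.1. fail to reject H0.

H = 1.4770, df = 2, p = 0.477840, fail to reject H0.


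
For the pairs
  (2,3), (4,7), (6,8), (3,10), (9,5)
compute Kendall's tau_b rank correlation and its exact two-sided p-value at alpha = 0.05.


Step 1: Enumerate the 10 unordered pairs (i,j) with i<j and classify each by sign(x_j-x_i) * sign(y_j-y_i).
  (1,2):dx=+2,dy=+4->C; (1,3):dx=+4,dy=+5->C; (1,4):dx=+1,dy=+7->C; (1,5):dx=+7,dy=+2->C
  (2,3):dx=+2,dy=+1->C; (2,4):dx=-1,dy=+3->D; (2,5):dx=+5,dy=-2->D; (3,4):dx=-3,dy=+2->D
  (3,5):dx=+3,dy=-3->D; (4,5):dx=+6,dy=-5->D
Step 2: C = 5, D = 5, total pairs = 10.
Step 3: tau = (C - D)/(n(n-1)/2) = (5 - 5)/10 = 0.000000.
Step 4: Exact two-sided p-value (enumerate n! = 120 permutations of y under H0): p = 1.000000.
Step 5: alpha = 0.05. fail to reject H0.

tau_b = 0.0000 (C=5, D=5), p = 1.000000, fail to reject H0.


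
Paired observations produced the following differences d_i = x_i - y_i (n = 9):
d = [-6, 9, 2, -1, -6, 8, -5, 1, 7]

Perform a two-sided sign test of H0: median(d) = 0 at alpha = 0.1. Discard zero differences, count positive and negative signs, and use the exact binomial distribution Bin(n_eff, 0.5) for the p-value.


Step 1: Discard zero differences. Original n = 9; n_eff = number of nonzero differences = 9.
Nonzero differences (with sign): -6, +9, +2, -1, -6, +8, -5, +1, +7
Step 2: Count signs: positive = 5, negative = 4.
Step 3: Under H0: P(positive) = 0.5, so the number of positives S ~ Bin(9, 0.5).
Step 4: Two-sided exact p-value = sum of Bin(9,0.5) probabilities at or below the observed probability = 1.000000.
Step 5: alpha = 0.1. fail to reject H0.

n_eff = 9, pos = 5, neg = 4, p = 1.000000, fail to reject H0.


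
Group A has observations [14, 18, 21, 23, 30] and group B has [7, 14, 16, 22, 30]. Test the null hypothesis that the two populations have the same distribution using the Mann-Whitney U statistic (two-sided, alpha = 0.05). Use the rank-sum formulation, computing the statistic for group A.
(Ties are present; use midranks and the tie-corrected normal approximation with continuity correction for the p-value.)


Step 1: Combine and sort all 10 observations; assign midranks.
sorted (value, group): (7,Y), (14,X), (14,Y), (16,Y), (18,X), (21,X), (22,Y), (23,X), (30,X), (30,Y)
ranks: 7->1, 14->2.5, 14->2.5, 16->4, 18->5, 21->6, 22->7, 23->8, 30->9.5, 30->9.5
Step 2: Rank sum for X: R1 = 2.5 + 5 + 6 + 8 + 9.5 = 31.
Step 3: U_X = R1 - n1(n1+1)/2 = 31 - 5*6/2 = 31 - 15 = 16.
       U_Y = n1*n2 - U_X = 25 - 16 = 9.
Step 4: Ties are present, so use the tie-corrected normal approximation (with continuity correction) for the p-value.
Step 5: p-value = 0.528359; compare to alpha = 0.05. fail to reject H0.

U_X = 16, p = 0.528359, fail to reject H0 at alpha = 0.05.


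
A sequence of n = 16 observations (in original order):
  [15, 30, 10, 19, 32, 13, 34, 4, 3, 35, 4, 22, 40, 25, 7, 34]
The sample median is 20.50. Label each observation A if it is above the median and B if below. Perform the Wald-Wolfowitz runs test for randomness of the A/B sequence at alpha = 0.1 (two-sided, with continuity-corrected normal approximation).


Step 1: Compute median = 20.50; label A = above, B = below.
Labels in order: BABBABABBABAAABA  (n_A = 8, n_B = 8)
Step 2: Count runs R = 12.
Step 3: Under H0 (random ordering), E[R] = 2*n_A*n_B/(n_A+n_B) + 1 = 2*8*8/16 + 1 = 9.0000.
        Var[R] = 2*n_A*n_B*(2*n_A*n_B - n_A - n_B) / ((n_A+n_B)^2 * (n_A+n_B-1)) = 14336/3840 = 3.7333.
        SD[R] = 1.9322.
Step 4: Continuity-corrected z = (R - 0.5 - E[R]) / SD[R] = (12 - 0.5 - 9.0000) / 1.9322 = 1.2939.
Step 5: Two-sided p-value via normal approximation = 2*(1 - Phi(|z|)) = 0.195709.
Step 6: alpha = 0.1. fail to reject H0.

R = 12, z = 1.2939, p = 0.195709, fail to reject H0.


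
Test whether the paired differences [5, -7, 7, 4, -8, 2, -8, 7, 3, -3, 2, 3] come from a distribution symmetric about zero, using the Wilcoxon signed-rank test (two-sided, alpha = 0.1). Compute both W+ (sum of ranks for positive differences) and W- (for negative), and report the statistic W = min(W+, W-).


Step 1: Drop any zero differences (none here) and take |d_i|.
|d| = [5, 7, 7, 4, 8, 2, 8, 7, 3, 3, 2, 3]
Step 2: Midrank |d_i| (ties get averaged ranks).
ranks: |5|->7, |7|->9, |7|->9, |4|->6, |8|->11.5, |2|->1.5, |8|->11.5, |7|->9, |3|->4, |3|->4, |2|->1.5, |3|->4
Step 3: Attach original signs; sum ranks with positive sign and with negative sign.
W+ = 7 + 9 + 6 + 1.5 + 9 + 4 + 1.5 + 4 = 42
W- = 9 + 11.5 + 11.5 + 4 = 36
(Check: W+ + W- = 78 should equal n(n+1)/2 = 78.)
Step 4: Test statistic W = min(W+, W-) = 36.
Step 5: Ties in |d|, so use the tie-corrected normal approximation.
        E[W] = n(n+1)/4 = 12*13/4 = 39.
        Tie groups: |d|=2 (t=2), |d|=3 (t=3), |d|=7 (t=3), |d|=8 (t=2); sum(t^3 - t) = 60.
        Var[W] = n(n+1)(2n+1)/24 - sum(t^3-t)/48 = 3900/24 - 60/48 = 161.25.
        z = (W - E[W]) / sqrt(Var[W]) = (36 - 39) / 12.6984 = -0.2362.
        Two-sided p = 2*Phi(z) = 0.813239.
Step 6: alpha = 0.1. fail to reject H0.

W+ = 42, W- = 36, W = min = 36, p = 0.813239, fail to reject H0.


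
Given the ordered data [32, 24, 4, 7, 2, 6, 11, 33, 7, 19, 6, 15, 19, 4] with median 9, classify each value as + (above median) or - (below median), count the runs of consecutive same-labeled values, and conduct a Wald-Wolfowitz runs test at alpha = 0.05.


Step 1: Compute median = 9; label A = above, B = below.
Labels in order: AABBBBAABABAAB  (n_A = 7, n_B = 7)
Step 2: Count runs R = 8.
Step 3: Under H0 (random ordering), E[R] = 2*n_A*n_B/(n_A+n_B) + 1 = 2*7*7/14 + 1 = 8.0000.
        Var[R] = 2*n_A*n_B*(2*n_A*n_B - n_A - n_B) / ((n_A+n_B)^2 * (n_A+n_B-1)) = 8232/2548 = 3.2308.
        SD[R] = 1.7974.
Step 4: R = E[R], so z = 0 with no continuity correction.
Step 5: Two-sided p-value via normal approximation = 2*(1 - Phi(|z|)) = 1.000000.
Step 6: alpha = 0.05. fail to reject H0.

R = 8, z = 0.0000, p = 1.000000, fail to reject H0.


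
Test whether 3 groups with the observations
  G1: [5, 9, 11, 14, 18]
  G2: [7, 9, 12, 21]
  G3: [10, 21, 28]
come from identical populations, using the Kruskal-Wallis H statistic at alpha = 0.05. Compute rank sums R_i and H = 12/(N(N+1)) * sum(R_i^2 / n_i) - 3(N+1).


Step 1: Combine all N = 12 observations and assign midranks.
sorted (value, group, rank): (5,G1,1), (7,G2,2), (9,G1,3.5), (9,G2,3.5), (10,G3,5), (11,G1,6), (12,G2,7), (14,G1,8), (18,G1,9), (21,G2,10.5), (21,G3,10.5), (28,G3,12)
Step 2: Sum ranks within each group.
R_1 = 27.5 (n_1 = 5)
R_2 = 23 (n_2 = 4)
R_3 = 27.5 (n_3 = 3)
Step 3: H = 12/(N(N+1)) * sum(R_i^2/n_i) - 3(N+1)
     = 12/(12*13) * (27.5^2/5 + 23^2/4 + 27.5^2/3) - 3*13
     = 0.076923 * 535.583 - 39
     = 2.198718.
Step 4: Ties present; correction factor C = 1 - 12/(12^3 - 12) = 0.993007. Corrected H = 2.198718 / 0.993007 = 2.214202.
Step 5: Under H0, H ~ chi^2(2); p-value = 0.330516.
Step 6: alpha = 0.05. fail to reject H0.

H = 2.2142, df = 2, p = 0.330516, fail to reject H0.


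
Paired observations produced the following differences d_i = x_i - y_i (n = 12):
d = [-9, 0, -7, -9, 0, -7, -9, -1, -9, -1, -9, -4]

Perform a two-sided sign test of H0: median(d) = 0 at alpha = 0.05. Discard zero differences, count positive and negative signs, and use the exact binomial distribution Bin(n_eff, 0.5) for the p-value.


Step 1: Discard zero differences. Original n = 12; n_eff = number of nonzero differences = 10.
Nonzero differences (with sign): -9, -7, -9, -7, -9, -1, -9, -1, -9, -4
Step 2: Count signs: positive = 0, negative = 10.
Step 3: Under H0: P(positive) = 0.5, so the number of positives S ~ Bin(10, 0.5).
Step 4: Two-sided exact p-value = sum of Bin(10,0.5) probabilities at or below the observed probability = 0.001953.
Step 5: alpha = 0.05. reject H0.

n_eff = 10, pos = 0, neg = 10, p = 0.001953, reject H0.


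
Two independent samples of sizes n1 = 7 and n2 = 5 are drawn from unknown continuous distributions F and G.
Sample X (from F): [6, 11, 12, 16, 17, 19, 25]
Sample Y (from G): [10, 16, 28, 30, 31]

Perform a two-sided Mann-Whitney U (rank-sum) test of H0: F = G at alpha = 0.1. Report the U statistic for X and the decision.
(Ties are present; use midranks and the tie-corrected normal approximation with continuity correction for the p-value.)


Step 1: Combine and sort all 12 observations; assign midranks.
sorted (value, group): (6,X), (10,Y), (11,X), (12,X), (16,X), (16,Y), (17,X), (19,X), (25,X), (28,Y), (30,Y), (31,Y)
ranks: 6->1, 10->2, 11->3, 12->4, 16->5.5, 16->5.5, 17->7, 19->8, 25->9, 28->10, 30->11, 31->12
Step 2: Rank sum for X: R1 = 1 + 3 + 4 + 5.5 + 7 + 8 + 9 = 37.5.
Step 3: U_X = R1 - n1(n1+1)/2 = 37.5 - 7*8/2 = 37.5 - 28 = 9.5.
       U_Y = n1*n2 - U_X = 35 - 9.5 = 25.5.
Step 4: Ties are present, so use the tie-corrected normal approximation (with continuity correction) for the p-value.
Step 5: p-value = 0.222415; compare to alpha = 0.1. fail to reject H0.

U_X = 9.5, p = 0.222415, fail to reject H0 at alpha = 0.1.


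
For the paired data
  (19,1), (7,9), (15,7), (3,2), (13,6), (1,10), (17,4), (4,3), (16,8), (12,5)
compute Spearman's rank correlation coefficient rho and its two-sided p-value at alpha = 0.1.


Step 1: Rank x and y separately (midranks; no ties here).
rank(x): 19->10, 7->4, 15->7, 3->2, 13->6, 1->1, 17->9, 4->3, 16->8, 12->5
rank(y): 1->1, 9->9, 7->7, 2->2, 6->6, 10->10, 4->4, 3->3, 8->8, 5->5
Step 2: d_i = R_x(i) - R_y(i); compute d_i^2.
  (10-1)^2=81, (4-9)^2=25, (7-7)^2=0, (2-2)^2=0, (6-6)^2=0, (1-10)^2=81, (9-4)^2=25, (3-3)^2=0, (8-8)^2=0, (5-5)^2=0
sum(d^2) = 212.
Step 3: rho = 1 - 6*212 / (10*(10^2 - 1)) = 1 - 1272/990 = -0.284848.
Step 4: Under H0, t = rho * sqrt((n-2)/(1-rho^2)) = -0.8405 ~ t(8).
Step 5: Two-sided p-value from the t-distribution with 8 df = 0.425038.
Step 6: alpha = 0.1. fail to reject H0.

rho = -0.2848, p = 0.425038, fail to reject H0 at alpha = 0.1.


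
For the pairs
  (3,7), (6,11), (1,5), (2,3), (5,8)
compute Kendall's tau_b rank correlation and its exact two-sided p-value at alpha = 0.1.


Step 1: Enumerate the 10 unordered pairs (i,j) with i<j and classify each by sign(x_j-x_i) * sign(y_j-y_i).
  (1,2):dx=+3,dy=+4->C; (1,3):dx=-2,dy=-2->C; (1,4):dx=-1,dy=-4->C; (1,5):dx=+2,dy=+1->C
  (2,3):dx=-5,dy=-6->C; (2,4):dx=-4,dy=-8->C; (2,5):dx=-1,dy=-3->C; (3,4):dx=+1,dy=-2->D
  (3,5):dx=+4,dy=+3->C; (4,5):dx=+3,dy=+5->C
Step 2: C = 9, D = 1, total pairs = 10.
Step 3: tau = (C - D)/(n(n-1)/2) = (9 - 1)/10 = 0.800000.
Step 4: Exact two-sided p-value (enumerate n! = 120 permutations of y under H0): p = 0.083333.
Step 5: alpha = 0.1. reject H0.

tau_b = 0.8000 (C=9, D=1), p = 0.083333, reject H0.


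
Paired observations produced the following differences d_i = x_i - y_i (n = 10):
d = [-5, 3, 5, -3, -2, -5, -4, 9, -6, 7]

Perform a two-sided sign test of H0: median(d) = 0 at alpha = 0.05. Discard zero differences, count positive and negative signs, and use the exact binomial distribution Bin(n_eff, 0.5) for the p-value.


Step 1: Discard zero differences. Original n = 10; n_eff = number of nonzero differences = 10.
Nonzero differences (with sign): -5, +3, +5, -3, -2, -5, -4, +9, -6, +7
Step 2: Count signs: positive = 4, negative = 6.
Step 3: Under H0: P(positive) = 0.5, so the number of positives S ~ Bin(10, 0.5).
Step 4: Two-sided exact p-value = sum of Bin(10,0.5) probabilities at or below the observed probability = 0.753906.
Step 5: alpha = 0.05. fail to reject H0.

n_eff = 10, pos = 4, neg = 6, p = 0.753906, fail to reject H0.


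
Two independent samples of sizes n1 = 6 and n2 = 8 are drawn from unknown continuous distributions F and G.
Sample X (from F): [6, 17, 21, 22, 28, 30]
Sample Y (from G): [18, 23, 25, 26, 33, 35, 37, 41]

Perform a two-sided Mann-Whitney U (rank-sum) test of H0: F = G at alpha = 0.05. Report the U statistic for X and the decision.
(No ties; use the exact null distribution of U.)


Step 1: Combine and sort all 14 observations; assign midranks.
sorted (value, group): (6,X), (17,X), (18,Y), (21,X), (22,X), (23,Y), (25,Y), (26,Y), (28,X), (30,X), (33,Y), (35,Y), (37,Y), (41,Y)
ranks: 6->1, 17->2, 18->3, 21->4, 22->5, 23->6, 25->7, 26->8, 28->9, 30->10, 33->11, 35->12, 37->13, 41->14
Step 2: Rank sum for X: R1 = 1 + 2 + 4 + 5 + 9 + 10 = 31.
Step 3: U_X = R1 - n1(n1+1)/2 = 31 - 6*7/2 = 31 - 21 = 10.
       U_Y = n1*n2 - U_X = 48 - 10 = 38.
Step 4: No ties, so the exact null distribution of U (based on enumerating the C(14,6) = 3003 equally likely rank assignments) gives the two-sided p-value.
Step 5: p-value = 0.081252; compare to alpha = 0.05. fail to reject H0.

U_X = 10, p = 0.081252, fail to reject H0 at alpha = 0.05.


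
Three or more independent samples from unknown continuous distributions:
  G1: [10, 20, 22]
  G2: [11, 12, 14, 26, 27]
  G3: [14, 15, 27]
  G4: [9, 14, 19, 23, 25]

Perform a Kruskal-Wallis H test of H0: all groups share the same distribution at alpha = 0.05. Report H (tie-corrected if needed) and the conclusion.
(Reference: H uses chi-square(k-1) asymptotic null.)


Step 1: Combine all N = 16 observations and assign midranks.
sorted (value, group, rank): (9,G4,1), (10,G1,2), (11,G2,3), (12,G2,4), (14,G2,6), (14,G3,6), (14,G4,6), (15,G3,8), (19,G4,9), (20,G1,10), (22,G1,11), (23,G4,12), (25,G4,13), (26,G2,14), (27,G2,15.5), (27,G3,15.5)
Step 2: Sum ranks within each group.
R_1 = 23 (n_1 = 3)
R_2 = 42.5 (n_2 = 5)
R_3 = 29.5 (n_3 = 3)
R_4 = 41 (n_4 = 5)
Step 3: H = 12/(N(N+1)) * sum(R_i^2/n_i) - 3(N+1)
     = 12/(16*17) * (23^2/3 + 42.5^2/5 + 29.5^2/3 + 41^2/5) - 3*17
     = 0.044118 * 1163.87 - 51
     = 0.347059.
Step 4: Ties present; correction factor C = 1 - 30/(16^3 - 16) = 0.992647. Corrected H = 0.347059 / 0.992647 = 0.349630.
Step 5: Under H0, H ~ chi^2(3); p-value = 0.950439.
Step 6: alpha = 0.05. fail to reject H0.

H = 0.3496, df = 3, p = 0.950439, fail to reject H0.


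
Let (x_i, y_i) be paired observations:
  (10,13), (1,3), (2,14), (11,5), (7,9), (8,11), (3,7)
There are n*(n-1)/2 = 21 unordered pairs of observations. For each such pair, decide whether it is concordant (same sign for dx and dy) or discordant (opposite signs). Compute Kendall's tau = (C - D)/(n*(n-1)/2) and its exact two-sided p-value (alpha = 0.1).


Step 1: Enumerate the 21 unordered pairs (i,j) with i<j and classify each by sign(x_j-x_i) * sign(y_j-y_i).
  (1,2):dx=-9,dy=-10->C; (1,3):dx=-8,dy=+1->D; (1,4):dx=+1,dy=-8->D; (1,5):dx=-3,dy=-4->C
  (1,6):dx=-2,dy=-2->C; (1,7):dx=-7,dy=-6->C; (2,3):dx=+1,dy=+11->C; (2,4):dx=+10,dy=+2->C
  (2,5):dx=+6,dy=+6->C; (2,6):dx=+7,dy=+8->C; (2,7):dx=+2,dy=+4->C; (3,4):dx=+9,dy=-9->D
  (3,5):dx=+5,dy=-5->D; (3,6):dx=+6,dy=-3->D; (3,7):dx=+1,dy=-7->D; (4,5):dx=-4,dy=+4->D
  (4,6):dx=-3,dy=+6->D; (4,7):dx=-8,dy=+2->D; (5,6):dx=+1,dy=+2->C; (5,7):dx=-4,dy=-2->C
  (6,7):dx=-5,dy=-4->C
Step 2: C = 12, D = 9, total pairs = 21.
Step 3: tau = (C - D)/(n(n-1)/2) = (12 - 9)/21 = 0.142857.
Step 4: Exact two-sided p-value (enumerate n! = 5040 permutations of y under H0): p = 0.772619.
Step 5: alpha = 0.1. fail to reject H0.

tau_b = 0.1429 (C=12, D=9), p = 0.772619, fail to reject H0.


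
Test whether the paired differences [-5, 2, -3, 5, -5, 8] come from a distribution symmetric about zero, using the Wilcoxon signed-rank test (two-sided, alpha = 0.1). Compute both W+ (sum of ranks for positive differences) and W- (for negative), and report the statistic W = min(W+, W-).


Step 1: Drop any zero differences (none here) and take |d_i|.
|d| = [5, 2, 3, 5, 5, 8]
Step 2: Midrank |d_i| (ties get averaged ranks).
ranks: |5|->4, |2|->1, |3|->2, |5|->4, |5|->4, |8|->6
Step 3: Attach original signs; sum ranks with positive sign and with negative sign.
W+ = 1 + 4 + 6 = 11
W- = 4 + 2 + 4 = 10
(Check: W+ + W- = 21 should equal n(n+1)/2 = 21.)
Step 4: Test statistic W = min(W+, W-) = 10.
Step 5: Ties in |d|, so use the tie-corrected normal approximation.
        E[W] = n(n+1)/4 = 6*7/4 = 10.5.
        Tie groups: |d|=5 (t=3); sum(t^3 - t) = 24.
        Var[W] = n(n+1)(2n+1)/24 - sum(t^3-t)/48 = 546/24 - 24/48 = 22.25.
        z = (W - E[W]) / sqrt(Var[W]) = (10 - 10.5) / 4.7170 = -0.1060.
        Two-sided p = 2*Phi(z) = 0.915583.
Step 6: alpha = 0.1. fail to reject H0.

W+ = 11, W- = 10, W = min = 10, p = 0.915583, fail to reject H0.


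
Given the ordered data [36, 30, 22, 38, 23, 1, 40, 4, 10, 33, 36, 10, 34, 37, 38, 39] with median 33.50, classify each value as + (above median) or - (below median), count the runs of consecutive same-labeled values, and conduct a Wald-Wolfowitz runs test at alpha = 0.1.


Step 1: Compute median = 33.50; label A = above, B = below.
Labels in order: ABBABBABBBABAAAA  (n_A = 8, n_B = 8)
Step 2: Count runs R = 9.
Step 3: Under H0 (random ordering), E[R] = 2*n_A*n_B/(n_A+n_B) + 1 = 2*8*8/16 + 1 = 9.0000.
        Var[R] = 2*n_A*n_B*(2*n_A*n_B - n_A - n_B) / ((n_A+n_B)^2 * (n_A+n_B-1)) = 14336/3840 = 3.7333.
        SD[R] = 1.9322.
Step 4: R = E[R], so z = 0 with no continuity correction.
Step 5: Two-sided p-value via normal approximation = 2*(1 - Phi(|z|)) = 1.000000.
Step 6: alpha = 0.1. fail to reject H0.

R = 9, z = 0.0000, p = 1.000000, fail to reject H0.


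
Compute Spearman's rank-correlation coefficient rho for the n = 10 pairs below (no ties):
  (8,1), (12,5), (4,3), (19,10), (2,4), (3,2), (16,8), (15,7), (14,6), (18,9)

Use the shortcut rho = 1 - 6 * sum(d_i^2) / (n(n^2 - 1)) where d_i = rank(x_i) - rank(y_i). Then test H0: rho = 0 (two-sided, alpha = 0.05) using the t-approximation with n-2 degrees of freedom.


Step 1: Rank x and y separately (midranks; no ties here).
rank(x): 8->4, 12->5, 4->3, 19->10, 2->1, 3->2, 16->8, 15->7, 14->6, 18->9
rank(y): 1->1, 5->5, 3->3, 10->10, 4->4, 2->2, 8->8, 7->7, 6->6, 9->9
Step 2: d_i = R_x(i) - R_y(i); compute d_i^2.
  (4-1)^2=9, (5-5)^2=0, (3-3)^2=0, (10-10)^2=0, (1-4)^2=9, (2-2)^2=0, (8-8)^2=0, (7-7)^2=0, (6-6)^2=0, (9-9)^2=0
sum(d^2) = 18.
Step 3: rho = 1 - 6*18 / (10*(10^2 - 1)) = 1 - 108/990 = 0.890909.
Step 4: Under H0, t = rho * sqrt((n-2)/(1-rho^2)) = 5.5482 ~ t(8).
Step 5: Two-sided p-value from the t-distribution with 8 df = 0.000542.
Step 6: alpha = 0.05. reject H0.

rho = 0.8909, p = 0.000542, reject H0 at alpha = 0.05.


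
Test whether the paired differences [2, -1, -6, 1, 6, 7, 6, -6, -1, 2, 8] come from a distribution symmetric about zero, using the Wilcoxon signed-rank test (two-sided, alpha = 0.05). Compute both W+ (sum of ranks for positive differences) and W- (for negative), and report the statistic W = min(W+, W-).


Step 1: Drop any zero differences (none here) and take |d_i|.
|d| = [2, 1, 6, 1, 6, 7, 6, 6, 1, 2, 8]
Step 2: Midrank |d_i| (ties get averaged ranks).
ranks: |2|->4.5, |1|->2, |6|->7.5, |1|->2, |6|->7.5, |7|->10, |6|->7.5, |6|->7.5, |1|->2, |2|->4.5, |8|->11
Step 3: Attach original signs; sum ranks with positive sign and with negative sign.
W+ = 4.5 + 2 + 7.5 + 10 + 7.5 + 4.5 + 11 = 47
W- = 2 + 7.5 + 7.5 + 2 = 19
(Check: W+ + W- = 66 should equal n(n+1)/2 = 66.)
Step 4: Test statistic W = min(W+, W-) = 19.
Step 5: Ties in |d|, so use the tie-corrected normal approximation.
        E[W] = n(n+1)/4 = 11*12/4 = 33.
        Tie groups: |d|=1 (t=3), |d|=2 (t=2), |d|=6 (t=4); sum(t^3 - t) = 90.
        Var[W] = n(n+1)(2n+1)/24 - sum(t^3-t)/48 = 3036/24 - 90/48 = 124.625.
        z = (W - E[W]) / sqrt(Var[W]) = (19 - 33) / 11.1636 = -1.2541.
        Two-sided p = 2*Phi(z) = 0.209813.
Step 6: alpha = 0.05. fail to reject H0.

W+ = 47, W- = 19, W = min = 19, p = 0.209813, fail to reject H0.


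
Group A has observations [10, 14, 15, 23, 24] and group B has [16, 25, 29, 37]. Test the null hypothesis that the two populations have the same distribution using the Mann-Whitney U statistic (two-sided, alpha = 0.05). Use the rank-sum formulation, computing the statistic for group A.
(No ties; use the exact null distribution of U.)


Step 1: Combine and sort all 9 observations; assign midranks.
sorted (value, group): (10,X), (14,X), (15,X), (16,Y), (23,X), (24,X), (25,Y), (29,Y), (37,Y)
ranks: 10->1, 14->2, 15->3, 16->4, 23->5, 24->6, 25->7, 29->8, 37->9
Step 2: Rank sum for X: R1 = 1 + 2 + 3 + 5 + 6 = 17.
Step 3: U_X = R1 - n1(n1+1)/2 = 17 - 5*6/2 = 17 - 15 = 2.
       U_Y = n1*n2 - U_X = 20 - 2 = 18.
Step 4: No ties, so the exact null distribution of U (based on enumerating the C(9,5) = 126 equally likely rank assignments) gives the two-sided p-value.
Step 5: p-value = 0.063492; compare to alpha = 0.05. fail to reject H0.

U_X = 2, p = 0.063492, fail to reject H0 at alpha = 0.05.


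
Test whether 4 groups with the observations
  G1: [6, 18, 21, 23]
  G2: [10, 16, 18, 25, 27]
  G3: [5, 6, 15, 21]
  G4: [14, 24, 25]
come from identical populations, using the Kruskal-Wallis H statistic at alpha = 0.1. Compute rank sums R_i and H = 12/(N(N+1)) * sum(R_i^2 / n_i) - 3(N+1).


Step 1: Combine all N = 16 observations and assign midranks.
sorted (value, group, rank): (5,G3,1), (6,G1,2.5), (6,G3,2.5), (10,G2,4), (14,G4,5), (15,G3,6), (16,G2,7), (18,G1,8.5), (18,G2,8.5), (21,G1,10.5), (21,G3,10.5), (23,G1,12), (24,G4,13), (25,G2,14.5), (25,G4,14.5), (27,G2,16)
Step 2: Sum ranks within each group.
R_1 = 33.5 (n_1 = 4)
R_2 = 50 (n_2 = 5)
R_3 = 20 (n_3 = 4)
R_4 = 32.5 (n_4 = 3)
Step 3: H = 12/(N(N+1)) * sum(R_i^2/n_i) - 3(N+1)
     = 12/(16*17) * (33.5^2/4 + 50^2/5 + 20^2/4 + 32.5^2/3) - 3*17
     = 0.044118 * 1232.65 - 51
     = 3.381434.
Step 4: Ties present; correction factor C = 1 - 24/(16^3 - 16) = 0.994118. Corrected H = 3.381434 / 0.994118 = 3.401442.
Step 5: Under H0, H ~ chi^2(3); p-value = 0.333771.
Step 6: alpha = 0.1. fail to reject H0.

H = 3.4014, df = 3, p = 0.333771, fail to reject H0.


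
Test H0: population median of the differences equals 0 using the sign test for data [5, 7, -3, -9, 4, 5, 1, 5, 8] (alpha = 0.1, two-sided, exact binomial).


Step 1: Discard zero differences. Original n = 9; n_eff = number of nonzero differences = 9.
Nonzero differences (with sign): +5, +7, -3, -9, +4, +5, +1, +5, +8
Step 2: Count signs: positive = 7, negative = 2.
Step 3: Under H0: P(positive) = 0.5, so the number of positives S ~ Bin(9, 0.5).
Step 4: Two-sided exact p-value = sum of Bin(9,0.5) probabilities at or below the observed probability = 0.179688.
Step 5: alpha = 0.1. fail to reject H0.

n_eff = 9, pos = 7, neg = 2, p = 0.179688, fail to reject H0.


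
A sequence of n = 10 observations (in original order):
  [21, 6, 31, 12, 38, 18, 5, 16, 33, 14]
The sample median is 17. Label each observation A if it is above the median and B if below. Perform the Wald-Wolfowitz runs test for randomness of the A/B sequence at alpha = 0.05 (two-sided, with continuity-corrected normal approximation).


Step 1: Compute median = 17; label A = above, B = below.
Labels in order: ABABAABBAB  (n_A = 5, n_B = 5)
Step 2: Count runs R = 8.
Step 3: Under H0 (random ordering), E[R] = 2*n_A*n_B/(n_A+n_B) + 1 = 2*5*5/10 + 1 = 6.0000.
        Var[R] = 2*n_A*n_B*(2*n_A*n_B - n_A - n_B) / ((n_A+n_B)^2 * (n_A+n_B-1)) = 2000/900 = 2.2222.
        SD[R] = 1.4907.
Step 4: Continuity-corrected z = (R - 0.5 - E[R]) / SD[R] = (8 - 0.5 - 6.0000) / 1.4907 = 1.0062.
Step 5: Two-sided p-value via normal approximation = 2*(1 - Phi(|z|)) = 0.314305.
Step 6: alpha = 0.05. fail to reject H0.

R = 8, z = 1.0062, p = 0.314305, fail to reject H0.


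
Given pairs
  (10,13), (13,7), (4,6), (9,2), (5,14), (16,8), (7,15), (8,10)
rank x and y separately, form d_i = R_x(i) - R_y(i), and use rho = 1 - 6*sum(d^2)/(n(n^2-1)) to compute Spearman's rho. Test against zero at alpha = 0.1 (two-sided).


Step 1: Rank x and y separately (midranks; no ties here).
rank(x): 10->6, 13->7, 4->1, 9->5, 5->2, 16->8, 7->3, 8->4
rank(y): 13->6, 7->3, 6->2, 2->1, 14->7, 8->4, 15->8, 10->5
Step 2: d_i = R_x(i) - R_y(i); compute d_i^2.
  (6-6)^2=0, (7-3)^2=16, (1-2)^2=1, (5-1)^2=16, (2-7)^2=25, (8-4)^2=16, (3-8)^2=25, (4-5)^2=1
sum(d^2) = 100.
Step 3: rho = 1 - 6*100 / (8*(8^2 - 1)) = 1 - 600/504 = -0.190476.
Step 4: Under H0, t = rho * sqrt((n-2)/(1-rho^2)) = -0.4753 ~ t(6).
Step 5: Two-sided p-value from the t-distribution with 6 df = 0.651401.
Step 6: alpha = 0.1. fail to reject H0.

rho = -0.1905, p = 0.651401, fail to reject H0 at alpha = 0.1.


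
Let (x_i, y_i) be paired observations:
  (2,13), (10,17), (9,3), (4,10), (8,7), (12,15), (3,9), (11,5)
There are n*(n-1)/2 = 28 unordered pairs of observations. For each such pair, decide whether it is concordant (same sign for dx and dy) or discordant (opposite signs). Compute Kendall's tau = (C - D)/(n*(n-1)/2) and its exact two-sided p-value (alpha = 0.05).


Step 1: Enumerate the 28 unordered pairs (i,j) with i<j and classify each by sign(x_j-x_i) * sign(y_j-y_i).
  (1,2):dx=+8,dy=+4->C; (1,3):dx=+7,dy=-10->D; (1,4):dx=+2,dy=-3->D; (1,5):dx=+6,dy=-6->D
  (1,6):dx=+10,dy=+2->C; (1,7):dx=+1,dy=-4->D; (1,8):dx=+9,dy=-8->D; (2,3):dx=-1,dy=-14->C
  (2,4):dx=-6,dy=-7->C; (2,5):dx=-2,dy=-10->C; (2,6):dx=+2,dy=-2->D; (2,7):dx=-7,dy=-8->C
  (2,8):dx=+1,dy=-12->D; (3,4):dx=-5,dy=+7->D; (3,5):dx=-1,dy=+4->D; (3,6):dx=+3,dy=+12->C
  (3,7):dx=-6,dy=+6->D; (3,8):dx=+2,dy=+2->C; (4,5):dx=+4,dy=-3->D; (4,6):dx=+8,dy=+5->C
  (4,7):dx=-1,dy=-1->C; (4,8):dx=+7,dy=-5->D; (5,6):dx=+4,dy=+8->C; (5,7):dx=-5,dy=+2->D
  (5,8):dx=+3,dy=-2->D; (6,7):dx=-9,dy=-6->C; (6,8):dx=-1,dy=-10->C; (7,8):dx=+8,dy=-4->D
Step 2: C = 13, D = 15, total pairs = 28.
Step 3: tau = (C - D)/(n(n-1)/2) = (13 - 15)/28 = -0.071429.
Step 4: Exact two-sided p-value (enumerate n! = 40320 permutations of y under H0): p = 0.904861.
Step 5: alpha = 0.05. fail to reject H0.

tau_b = -0.0714 (C=13, D=15), p = 0.904861, fail to reject H0.


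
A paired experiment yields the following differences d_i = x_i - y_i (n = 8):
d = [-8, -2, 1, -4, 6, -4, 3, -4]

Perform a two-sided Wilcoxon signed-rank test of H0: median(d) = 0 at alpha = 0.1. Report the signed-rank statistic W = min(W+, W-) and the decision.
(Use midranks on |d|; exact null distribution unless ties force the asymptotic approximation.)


Step 1: Drop any zero differences (none here) and take |d_i|.
|d| = [8, 2, 1, 4, 6, 4, 3, 4]
Step 2: Midrank |d_i| (ties get averaged ranks).
ranks: |8|->8, |2|->2, |1|->1, |4|->5, |6|->7, |4|->5, |3|->3, |4|->5
Step 3: Attach original signs; sum ranks with positive sign and with negative sign.
W+ = 1 + 7 + 3 = 11
W- = 8 + 2 + 5 + 5 + 5 = 25
(Check: W+ + W- = 36 should equal n(n+1)/2 = 36.)
Step 4: Test statistic W = min(W+, W-) = 11.
Step 5: Ties in |d|, so use the tie-corrected normal approximation.
        E[W] = n(n+1)/4 = 8*9/4 = 18.
        Tie groups: |d|=4 (t=3); sum(t^3 - t) = 24.
        Var[W] = n(n+1)(2n+1)/24 - sum(t^3-t)/48 = 1224/24 - 24/48 = 50.5.
        z = (W - E[W]) / sqrt(Var[W]) = (11 - 18) / 7.1063 = -0.9850.
        Two-sided p = 2*Phi(z) = 0.324606.
Step 6: alpha = 0.1. fail to reject H0.

W+ = 11, W- = 25, W = min = 11, p = 0.324606, fail to reject H0.


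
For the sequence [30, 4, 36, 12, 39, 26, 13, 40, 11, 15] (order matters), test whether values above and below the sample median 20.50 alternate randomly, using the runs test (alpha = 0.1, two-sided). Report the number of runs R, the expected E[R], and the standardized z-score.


Step 1: Compute median = 20.50; label A = above, B = below.
Labels in order: ABABAABABB  (n_A = 5, n_B = 5)
Step 2: Count runs R = 8.
Step 3: Under H0 (random ordering), E[R] = 2*n_A*n_B/(n_A+n_B) + 1 = 2*5*5/10 + 1 = 6.0000.
        Var[R] = 2*n_A*n_B*(2*n_A*n_B - n_A - n_B) / ((n_A+n_B)^2 * (n_A+n_B-1)) = 2000/900 = 2.2222.
        SD[R] = 1.4907.
Step 4: Continuity-corrected z = (R - 0.5 - E[R]) / SD[R] = (8 - 0.5 - 6.0000) / 1.4907 = 1.0062.
Step 5: Two-sided p-value via normal approximation = 2*(1 - Phi(|z|)) = 0.314305.
Step 6: alpha = 0.1. fail to reject H0.

R = 8, z = 1.0062, p = 0.314305, fail to reject H0.
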